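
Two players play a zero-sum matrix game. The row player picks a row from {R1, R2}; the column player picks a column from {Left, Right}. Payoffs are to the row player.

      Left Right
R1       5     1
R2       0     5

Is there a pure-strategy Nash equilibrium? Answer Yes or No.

Row minima: R1 → 1, R2 → 0; maximin = 1.
Column maxima: Left → 5, Right → 5; minimax = 5.
1 ≠ 5, so no pure-strategy equilibrium exists.

No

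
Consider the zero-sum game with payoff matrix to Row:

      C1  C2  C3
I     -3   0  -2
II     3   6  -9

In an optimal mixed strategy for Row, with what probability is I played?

12/13

Row minima: I → -3, II → -9; maximin = -3.
Column maxima: C1 → 3, C2 → 6, C3 → -2; minimax = -2.
-3 ≠ -2, so there is no saddle point; optimal play is mixed.
C2 is strictly dominated by C1 (it gives Row strictly more in every row), so Column never plays it.
On the remaining 2×2 (I, II vs C1, C3):
Let Row play I with probability p. Expected payoff against C1: (-3)p + 3(1−p) = −6p + 3; against C3: (-2)p + (-9)(1−p) = 7p − 9.
Setting these equal: −6p + 3 = 7p − 9 ⇒ −13p = -12 ⇒ p = 12/13, and the value is (-6)·(12/13) + 3 = -33/13.
For Column: with q = P(C1), equating I's and II's payoffs gives −q − 2 = 12q − 9 ⇒ q = 7/13.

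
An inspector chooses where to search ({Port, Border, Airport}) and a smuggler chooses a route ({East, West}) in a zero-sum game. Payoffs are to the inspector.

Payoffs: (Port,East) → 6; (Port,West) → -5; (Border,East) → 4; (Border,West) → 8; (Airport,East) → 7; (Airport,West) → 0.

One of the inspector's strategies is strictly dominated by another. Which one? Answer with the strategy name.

Airport gives a strictly higher payoff than Port against every column: 7 > 6, 0 > -5.
So Port is strictly dominated and the inspector never plays it.

Port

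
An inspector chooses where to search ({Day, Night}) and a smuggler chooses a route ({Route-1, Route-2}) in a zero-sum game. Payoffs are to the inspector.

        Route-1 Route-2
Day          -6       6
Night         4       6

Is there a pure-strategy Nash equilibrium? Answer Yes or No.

Yes

Row minima: Day → -6, Night → 4; maximin = 4.
Column maxima: Route-1 → 4, Route-2 → 6; minimax = 4.
maximin = minimax = 4, so a saddle point exists.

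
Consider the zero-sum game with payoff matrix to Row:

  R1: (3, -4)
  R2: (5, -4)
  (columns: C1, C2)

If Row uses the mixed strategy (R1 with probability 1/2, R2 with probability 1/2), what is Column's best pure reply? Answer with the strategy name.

C2

If Column plays C1, Row's expected payoff is (1/2)·3 + (1/2)·5 = 4.
If Column plays C2, Row's expected payoff is (1/2)·(-4) + (1/2)·(-4) = -4.
Column minimizes Row's payoff; the smallest is -4, so the best response is C2.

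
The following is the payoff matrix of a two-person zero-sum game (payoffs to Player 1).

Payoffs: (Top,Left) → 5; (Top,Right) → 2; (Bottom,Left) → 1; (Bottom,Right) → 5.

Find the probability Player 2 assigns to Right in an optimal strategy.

4/7

Row minima: Top → 2, Bottom → 1; maximin = 2.
Column maxima: Left → 5, Right → 5; minimax = 5.
2 ≠ 5, so there is no saddle point; optimal play is mixed.
Let Player 1 play Top with probability p. Expected payoff against Left: 5p + 1(1−p) = 4p + 1; against Right: 2p + 5(1−p) = −3p + 5.
Setting these equal: 4p + 1 = −3p + 5 ⇒ 7p = 4 ⇒ p = 4/7, and the value is (4)·(4/7) + 1 = 23/7.
For Player 2: with q = P(Left), equating Top's and Bottom's payoffs gives 3q + 2 = −4q + 5 ⇒ q = 3/7.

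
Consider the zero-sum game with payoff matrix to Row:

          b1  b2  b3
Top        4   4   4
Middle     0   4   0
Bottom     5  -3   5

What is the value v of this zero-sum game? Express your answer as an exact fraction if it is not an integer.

Row minima: Top → 4, Middle → 0, Bottom → -3; maximin = 4.
Column maxima: b1 → 5, b2 → 4, b3 → 5; minimax = 4.
Since maximin = minimax = 4, there is a saddle point and the value is 4.

4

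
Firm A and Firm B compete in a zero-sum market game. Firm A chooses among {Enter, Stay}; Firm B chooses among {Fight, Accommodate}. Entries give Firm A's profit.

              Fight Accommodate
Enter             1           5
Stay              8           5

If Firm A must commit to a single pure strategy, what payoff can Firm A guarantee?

Row minima: Enter → 1, Stay → 5.
The best of these is 5.

5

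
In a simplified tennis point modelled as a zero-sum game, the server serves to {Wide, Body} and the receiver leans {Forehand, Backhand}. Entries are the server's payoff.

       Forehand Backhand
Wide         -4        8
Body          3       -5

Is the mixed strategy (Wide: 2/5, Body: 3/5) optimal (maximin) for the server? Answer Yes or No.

Against Forehand this mix gives (2/5)·(-4) + (3/5)·3 = 1/5.
Against Backhand this mix gives (2/5)·8 + (3/5)·(-5) = 1/5.
All of the receiver's active replies (Forehand, Backhand) yield 1/5, and no column does worse for the server. The mix makes the receiver indifferent and guarantees 1/5, so it is optimal.

Yes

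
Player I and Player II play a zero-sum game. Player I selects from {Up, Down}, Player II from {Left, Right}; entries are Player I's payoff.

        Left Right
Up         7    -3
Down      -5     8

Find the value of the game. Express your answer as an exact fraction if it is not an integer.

41/23

Row minima: Up → -3, Down → -5; maximin = -3.
Column maxima: Left → 7, Right → 8; minimax = 7.
-3 ≠ 7, so there is no saddle point; optimal play is mixed.
Let Player I play Up with probability p. Expected payoff against Left: 7p + (-5)(1−p) = 12p − 5; against Right: (-3)p + 8(1−p) = −11p + 8.
Setting these equal: 12p − 5 = −11p + 8 ⇒ 23p = 13 ⇒ p = 13/23, and the value is (12)·(13/23) − 5 = 41/23.
For Player II: with q = P(Left), equating Up's and Down's payoffs gives 10q − 3 = −13q + 8 ⇒ q = 11/23.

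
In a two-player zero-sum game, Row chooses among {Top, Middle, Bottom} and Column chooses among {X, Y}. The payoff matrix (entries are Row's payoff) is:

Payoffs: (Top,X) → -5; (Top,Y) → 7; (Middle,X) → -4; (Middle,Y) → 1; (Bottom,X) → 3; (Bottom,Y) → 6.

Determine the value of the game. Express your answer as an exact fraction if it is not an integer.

3

Row minima: Top → -5, Middle → -4, Bottom → 3; maximin = 3.
Column maxima: X → 3, Y → 7; minimax = 3.
Since maximin = minimax = 3, there is a saddle point and the value is 3.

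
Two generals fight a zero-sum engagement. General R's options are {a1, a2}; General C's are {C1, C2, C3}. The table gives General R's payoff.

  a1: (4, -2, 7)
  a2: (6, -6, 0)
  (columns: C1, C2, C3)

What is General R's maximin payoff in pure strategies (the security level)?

Row minima: a1 → -2, a2 → -6.
The best of these is -2.

-2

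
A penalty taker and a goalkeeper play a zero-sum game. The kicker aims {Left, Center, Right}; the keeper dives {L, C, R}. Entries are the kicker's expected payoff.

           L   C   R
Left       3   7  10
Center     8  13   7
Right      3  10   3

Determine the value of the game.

59/8

Row minima: Left → 3, Center → 7, Right → 3; maximin = 7.
Column maxima: L → 8, C → 13, R → 10; minimax = 8.
7 ≠ 8, so there is no saddle point; optimal play is mixed.
Right is strictly dominated by Center, so the kicker never plays it.
C is strictly dominated by L (it gives the kicker strictly more in every row), so the keeper never plays it.
On the remaining 2×2 (Left, Center vs L, R):
Let the kicker play Left with probability p. Expected payoff against L: 3p + 8(1−p) = −5p + 8; against R: 10p + 7(1−p) = 3p + 7.
Setting these equal: −5p + 8 = 3p + 7 ⇒ −8p = -1 ⇒ p = 1/8, and the value is (-5)·(1/8) + 8 = 59/8.
For the keeper: with q = P(L), equating Left's and Center's payoffs gives −7q + 10 = q + 7 ⇒ q = 3/8.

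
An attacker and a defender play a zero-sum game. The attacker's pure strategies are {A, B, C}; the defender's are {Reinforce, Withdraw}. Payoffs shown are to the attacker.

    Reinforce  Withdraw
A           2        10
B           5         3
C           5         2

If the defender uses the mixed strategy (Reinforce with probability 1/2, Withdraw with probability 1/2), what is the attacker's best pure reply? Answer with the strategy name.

Expected payoff of A: (1/2)·2 + (1/2)·10 = 6.
Expected payoff of B: (1/2)·5 + (1/2)·3 = 4.
Expected payoff of C: (1/2)·5 + (1/2)·2 = 7/2.
The largest is 6, so the attacker's best response is A.

A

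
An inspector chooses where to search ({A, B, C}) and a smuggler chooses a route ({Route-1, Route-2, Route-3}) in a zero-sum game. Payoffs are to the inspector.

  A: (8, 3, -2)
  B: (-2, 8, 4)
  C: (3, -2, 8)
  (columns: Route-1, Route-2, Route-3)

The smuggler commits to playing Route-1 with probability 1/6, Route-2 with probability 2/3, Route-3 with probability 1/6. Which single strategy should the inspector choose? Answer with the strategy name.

B

Expected payoff of A: (1/6)·8 + (2/3)·3 + (1/6)·(-2) = 3.
Expected payoff of B: (1/6)·(-2) + (2/3)·8 + (1/6)·4 = 17/3.
Expected payoff of C: (1/6)·3 + (2/3)·(-2) + (1/6)·8 = 1/2.
The largest is 17/3, so the inspector's best response is B.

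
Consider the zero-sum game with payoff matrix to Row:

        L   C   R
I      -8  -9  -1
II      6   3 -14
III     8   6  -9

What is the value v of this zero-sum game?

-87/23

Row minima: I → -9, II → -14, III → -9; maximin = -9.
Column maxima: L → 8, C → 6, R → -1; minimax = -1.
-9 ≠ -1, so there is no saddle point; optimal play is mixed.
II is strictly dominated by III, so Row never plays it.
L is strictly dominated by C (it gives Row strictly more in every row), so Column never plays it.
On the remaining 2×2 (I, III vs C, R):
Let Row play I with probability p. Expected payoff against C: (-9)p + 6(1−p) = −15p + 6; against R: (-1)p + (-9)(1−p) = 8p − 9.
Setting these equal: −15p + 6 = 8p − 9 ⇒ −23p = -15 ⇒ p = 15/23, and the value is (-15)·(15/23) + 6 = -87/23.
For Column: with q = P(C), equating I's and III's payoffs gives −8q − 1 = 15q − 9 ⇒ q = 8/23.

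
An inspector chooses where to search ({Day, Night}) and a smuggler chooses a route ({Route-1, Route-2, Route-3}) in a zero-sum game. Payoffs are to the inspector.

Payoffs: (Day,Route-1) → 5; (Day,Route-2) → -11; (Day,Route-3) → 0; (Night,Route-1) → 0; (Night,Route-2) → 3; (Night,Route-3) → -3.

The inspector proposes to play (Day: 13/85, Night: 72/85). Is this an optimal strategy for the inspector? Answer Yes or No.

Against Route-1 this mix gives (13/85)·5 + (72/85)·0 = 13/17.
Against Route-2 this mix gives (13/85)·(-11) + (72/85)·3 = 73/85.
Against Route-3 this mix gives (13/85)·0 + (72/85)·(-3) = -216/85.
The smuggler will play Route-3, holding the inspector to -216/85. Shifting weight toward the row that does better against Route-3 would raise this floor (the equalizing mix achieves -33/17 against both Route-3 and Route-2), so the proposed strategy is not optimal.

No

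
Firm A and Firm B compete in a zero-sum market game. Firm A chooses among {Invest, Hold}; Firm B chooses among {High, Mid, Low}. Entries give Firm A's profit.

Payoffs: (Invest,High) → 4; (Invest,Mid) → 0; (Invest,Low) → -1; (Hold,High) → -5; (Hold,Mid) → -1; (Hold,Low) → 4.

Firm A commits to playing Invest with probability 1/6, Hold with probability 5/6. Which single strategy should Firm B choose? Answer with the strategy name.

If Firm B plays High, Firm A's expected payoff is (1/6)·4 + (5/6)·(-5) = -7/2.
If Firm B plays Mid, Firm A's expected payoff is (1/6)·0 + (5/6)·(-1) = -5/6.
If Firm B plays Low, Firm A's expected payoff is (1/6)·(-1) + (5/6)·4 = 19/6.
Firm B minimizes Firm A's payoff; the smallest is -7/2, so the best response is High.

High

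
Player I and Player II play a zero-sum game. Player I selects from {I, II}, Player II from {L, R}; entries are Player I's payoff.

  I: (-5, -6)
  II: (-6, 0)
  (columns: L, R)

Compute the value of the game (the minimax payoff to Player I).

-36/7

Row minima: I → -6, II → -6; maximin = -6.
Column maxima: L → -5, R → 0; minimax = -5.
-6 ≠ -5, so there is no saddle point; optimal play is mixed.
Let Player I play I with probability p. Expected payoff against L: (-5)p + (-6)(1−p) = p − 6; against R: (-6)p + 0(1−p) = −6p.
Setting these equal: p − 6 = −6p ⇒ 7p = 6 ⇒ p = 6/7, and the value is (1)·(6/7) − 6 = -36/7.
For Player II: with q = P(L), equating I's and II's payoffs gives q − 6 = −6q ⇒ q = 6/7.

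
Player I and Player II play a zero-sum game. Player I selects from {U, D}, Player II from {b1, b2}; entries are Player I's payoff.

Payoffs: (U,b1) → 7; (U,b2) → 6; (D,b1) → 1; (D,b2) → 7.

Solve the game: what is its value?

Row minima: U → 6, D → 1; maximin = 6.
Column maxima: b1 → 7, b2 → 7; minimax = 7.
6 ≠ 7, so there is no saddle point; optimal play is mixed.
Let Player I play U with probability p. Expected payoff against b1: 7p + 1(1−p) = 6p + 1; against b2: 6p + 7(1−p) = −p + 7.
Setting these equal: 6p + 1 = −p + 7 ⇒ 7p = 6 ⇒ p = 6/7, and the value is (6)·(6/7) + 1 = 43/7.
For Player II: with q = P(b1), equating U's and D's payoffs gives q + 6 = −6q + 7 ⇒ q = 1/7.

43/7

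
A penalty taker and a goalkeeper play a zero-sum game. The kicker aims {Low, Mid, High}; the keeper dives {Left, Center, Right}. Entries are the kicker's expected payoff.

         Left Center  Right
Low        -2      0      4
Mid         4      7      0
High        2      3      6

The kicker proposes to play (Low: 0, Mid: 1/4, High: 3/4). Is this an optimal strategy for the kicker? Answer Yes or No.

No

Against Left this mix gives (1/4)·4 + (3/4)·2 = 5/2.
Against Center this mix gives (1/4)·7 + (3/4)·3 = 4.
Against Right this mix gives (1/4)·0 + (3/4)·6 = 9/2.
The keeper will play Left, holding the kicker to 5/2. Shifting weight toward the row that does better against Left would raise this floor (the equalizing mix achieves 3 against both Left and Right), so the proposed strategy is not optimal.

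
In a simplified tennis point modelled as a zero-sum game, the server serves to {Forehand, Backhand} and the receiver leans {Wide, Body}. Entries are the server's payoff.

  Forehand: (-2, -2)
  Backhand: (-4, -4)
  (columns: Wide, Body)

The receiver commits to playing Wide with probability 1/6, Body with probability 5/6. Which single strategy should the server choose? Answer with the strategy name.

Expected payoff of Forehand: (1/6)·(-2) + (5/6)·(-2) = -2.
Expected payoff of Backhand: (1/6)·(-4) + (5/6)·(-4) = -4.
The largest is -2, so the server's best response is Forehand.

Forehand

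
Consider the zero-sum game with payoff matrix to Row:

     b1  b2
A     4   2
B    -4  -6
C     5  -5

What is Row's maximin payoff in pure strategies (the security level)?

2

Row minima: A → 2, B → -6, C → -5.
The best of these is 2.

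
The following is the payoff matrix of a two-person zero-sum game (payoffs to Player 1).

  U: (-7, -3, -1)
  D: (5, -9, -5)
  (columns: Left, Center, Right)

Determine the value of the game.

Row minima: U → -7, D → -9; maximin = -7.
Column maxima: Left → 5, Center → -3, Right → -1; minimax = -3.
-7 ≠ -3, so there is no saddle point; optimal play is mixed.
Right is strictly dominated by Center (it gives Player 1 strictly more in every row), so Player 2 never plays it.
On the remaining 2×2 (U, D vs Left, Center):
Let Player 1 play U with probability p. Expected payoff against Left: (-7)p + 5(1−p) = −12p + 5; against Center: (-3)p + (-9)(1−p) = 6p − 9.
Setting these equal: −12p + 5 = 6p − 9 ⇒ −18p = -14 ⇒ p = 7/9, and the value is (-12)·(7/9) + 5 = -13/3.
For Player 2: with q = P(Left), equating U's and D's payoffs gives −4q − 3 = 14q − 9 ⇒ q = 1/3.

-13/3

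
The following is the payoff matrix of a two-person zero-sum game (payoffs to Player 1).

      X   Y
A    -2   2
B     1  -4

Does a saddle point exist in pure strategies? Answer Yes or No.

Row minima: A → -2, B → -4; maximin = -2.
Column maxima: X → 1, Y → 2; minimax = 1.
-2 ≠ 1, so no pure-strategy equilibrium exists.

No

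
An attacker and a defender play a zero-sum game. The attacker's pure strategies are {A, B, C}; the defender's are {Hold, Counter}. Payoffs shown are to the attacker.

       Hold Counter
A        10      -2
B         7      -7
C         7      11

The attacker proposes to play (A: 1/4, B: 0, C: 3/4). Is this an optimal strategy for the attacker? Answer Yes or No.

Yes

Against Hold this mix gives (1/4)·10 + (3/4)·7 = 31/4.
Against Counter this mix gives (1/4)·(-2) + (3/4)·11 = 31/4.
All of the defender's active replies (Hold, Counter) yield 31/4, and no column does worse for the attacker. The mix makes the defender indifferent and guarantees 31/4, so it is optimal.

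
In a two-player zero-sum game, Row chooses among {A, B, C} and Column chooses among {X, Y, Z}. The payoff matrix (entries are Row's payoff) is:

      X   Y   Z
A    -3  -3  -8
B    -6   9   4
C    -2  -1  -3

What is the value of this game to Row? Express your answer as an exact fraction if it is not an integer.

Row minima: A → -8, B → -6, C → -3; maximin = -3.
Column maxima: X → -2, Y → 9, Z → 4; minimax = -2.
-3 ≠ -2, so there is no saddle point; optimal play is mixed.
A is strictly dominated by C, so Row never plays it.
With A eliminated, Y is strictly dominated by X (it gives Row strictly more in every remaining row), so Column never plays it.
On the remaining 2×2 (B, C vs X, Z):
Let Row play B with probability p. Expected payoff against X: (-6)p + (-2)(1−p) = −4p − 2; against Z: 4p + (-3)(1−p) = 7p − 3.
Setting these equal: −4p − 2 = 7p − 3 ⇒ −11p = -1 ⇒ p = 1/11, and the value is (-4)·(1/11) − 2 = -26/11.
For Column: with q = P(X), equating B's and C's payoffs gives −10q + 4 = q − 3 ⇒ q = 7/11.

-26/11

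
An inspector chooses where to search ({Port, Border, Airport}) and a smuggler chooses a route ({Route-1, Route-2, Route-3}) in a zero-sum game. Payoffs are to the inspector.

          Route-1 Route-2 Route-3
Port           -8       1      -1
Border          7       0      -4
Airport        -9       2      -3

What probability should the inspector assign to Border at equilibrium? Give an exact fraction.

Row minima: Port → -8, Border → -4, Airport → -9; maximin = -4.
Column maxima: Route-1 → 7, Route-2 → 2, Route-3 → -1; minimax = -1.
-4 ≠ -1, so there is no saddle point; optimal play is mixed.
Route-2 is strictly dominated by Route-3 (it gives the inspector strictly more in every row), so the smuggler never plays it.
With Route-2 eliminated, Airport is strictly dominated by Port (Port gives the inspector strictly more in every remaining column), so the inspector never plays it.
On the remaining 2×2 (Port, Border vs Route-1, Route-3):
Let the inspector play Port with probability p. Expected payoff against Route-1: (-8)p + 7(1−p) = −15p + 7; against Route-3: (-1)p + (-4)(1−p) = 3p − 4.
Setting these equal: −15p + 7 = 3p − 4 ⇒ −18p = -11 ⇒ p = 11/18, and the value is (-15)·(11/18) + 7 = -13/6.
For the smuggler: with q = P(Route-1), equating Port's and Border's payoffs gives −7q − 1 = 11q − 4 ⇒ q = 1/6.

7/18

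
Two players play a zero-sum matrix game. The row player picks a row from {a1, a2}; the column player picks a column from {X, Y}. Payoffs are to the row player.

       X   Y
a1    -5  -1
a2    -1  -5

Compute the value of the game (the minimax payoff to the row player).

-3

Row minima: a1 → -5, a2 → -5; maximin = -5.
Column maxima: X → -1, Y → -1; minimax = -1.
-5 ≠ -1, so there is no saddle point; optimal play is mixed.
Let the row player play a1 with probability p. Expected payoff against X: (-5)p + (-1)(1−p) = −4p − 1; against Y: (-1)p + (-5)(1−p) = 4p − 5.
Setting these equal: −4p − 1 = 4p − 5 ⇒ −8p = -4 ⇒ p = 1/2, and the value is (-4)·(1/2) − 1 = -3.
For the column player: with q = P(X), equating a1's and a2's payoffs gives −4q − 1 = 4q − 5 ⇒ q = 1/2.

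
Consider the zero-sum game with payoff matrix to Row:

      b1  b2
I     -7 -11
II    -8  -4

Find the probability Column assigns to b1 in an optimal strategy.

7/8

Row minima: I → -11, II → -8; maximin = -8.
Column maxima: b1 → -7, b2 → -4; minimax = -7.
-8 ≠ -7, so there is no saddle point; optimal play is mixed.
Let Row play I with probability p. Expected payoff against b1: (-7)p + (-8)(1−p) = p − 8; against b2: (-11)p + (-4)(1−p) = −7p − 4.
Setting these equal: p − 8 = −7p − 4 ⇒ 8p = 4 ⇒ p = 1/2, and the value is (1)·(1/2) − 8 = -15/2.
For Column: with q = P(b1), equating I's and II's payoffs gives 4q − 11 = −4q − 4 ⇒ q = 7/8.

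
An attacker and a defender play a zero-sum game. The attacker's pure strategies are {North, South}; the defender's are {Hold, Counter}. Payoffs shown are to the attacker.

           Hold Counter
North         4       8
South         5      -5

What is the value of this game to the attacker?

30/7

Row minima: North → 4, South → -5; maximin = 4.
Column maxima: Hold → 5, Counter → 8; minimax = 5.
4 ≠ 5, so there is no saddle point; optimal play is mixed.
Let the attacker play North with probability p. Expected payoff against Hold: 4p + 5(1−p) = −p + 5; against Counter: 8p + (-5)(1−p) = 13p − 5.
Setting these equal: −p + 5 = 13p − 5 ⇒ −14p = -10 ⇒ p = 5/7, and the value is (-1)·(5/7) + 5 = 30/7.
For the defender: with q = P(Hold), equating North's and South's payoffs gives −4q + 8 = 10q − 5 ⇒ q = 13/14.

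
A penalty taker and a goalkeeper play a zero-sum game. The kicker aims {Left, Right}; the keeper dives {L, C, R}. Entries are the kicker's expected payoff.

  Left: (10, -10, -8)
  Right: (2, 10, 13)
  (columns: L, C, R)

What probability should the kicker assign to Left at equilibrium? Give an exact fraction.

2/7

Row minima: Left → -10, Right → 2; maximin = 2.
Column maxima: L → 10, C → 10, R → 13; minimax = 10.
2 ≠ 10, so there is no saddle point; optimal play is mixed.
R is strictly dominated by C (it gives the kicker strictly more in every row), so the keeper never plays it.
On the remaining 2×2 (Left, Right vs L, C):
Let the kicker play Left with probability p. Expected payoff against L: 10p + 2(1−p) = 8p + 2; against C: (-10)p + 10(1−p) = −20p + 10.
Setting these equal: 8p + 2 = −20p + 10 ⇒ 28p = 8 ⇒ p = 2/7, and the value is (8)·(2/7) + 2 = 30/7.
For the keeper: with q = P(L), equating Left's and Right's payoffs gives 20q − 10 = −8q + 10 ⇒ q = 5/7.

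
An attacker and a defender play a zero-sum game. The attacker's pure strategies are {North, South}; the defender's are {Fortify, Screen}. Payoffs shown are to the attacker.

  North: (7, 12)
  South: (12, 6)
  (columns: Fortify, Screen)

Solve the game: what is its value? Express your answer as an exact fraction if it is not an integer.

Row minima: North → 7, South → 6; maximin = 7.
Column maxima: Fortify → 12, Screen → 12; minimax = 12.
7 ≠ 12, so there is no saddle point; optimal play is mixed.
Let the attacker play North with probability p. Expected payoff against Fortify: 7p + 12(1−p) = −5p + 12; against Screen: 12p + 6(1−p) = 6p + 6.
Setting these equal: −5p + 12 = 6p + 6 ⇒ −11p = -6 ⇒ p = 6/11, and the value is (-5)·(6/11) + 12 = 102/11.
For the defender: with q = P(Fortify), equating North's and South's payoffs gives −5q + 12 = 6q + 6 ⇒ q = 6/11.

102/11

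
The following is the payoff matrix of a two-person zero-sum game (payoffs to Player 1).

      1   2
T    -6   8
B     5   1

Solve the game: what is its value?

23/9

Row minima: T → -6, B → 1; maximin = 1.
Column maxima: 1 → 5, 2 → 8; minimax = 5.
1 ≠ 5, so there is no saddle point; optimal play is mixed.
Let Player 1 play T with probability p. Expected payoff against 1: (-6)p + 5(1−p) = −11p + 5; against 2: 8p + 1(1−p) = 7p + 1.
Setting these equal: −11p + 5 = 7p + 1 ⇒ −18p = -4 ⇒ p = 2/9, and the value is (-11)·(2/9) + 5 = 23/9.
For Player 2: with q = P(1), equating T's and B's payoffs gives −14q + 8 = 4q + 1 ⇒ q = 7/18.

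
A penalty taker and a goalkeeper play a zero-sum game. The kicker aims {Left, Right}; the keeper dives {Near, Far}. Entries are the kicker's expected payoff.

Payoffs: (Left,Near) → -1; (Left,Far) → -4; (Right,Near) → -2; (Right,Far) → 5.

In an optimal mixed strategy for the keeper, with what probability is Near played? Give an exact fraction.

Row minima: Left → -4, Right → -2; maximin = -2.
Column maxima: Near → -1, Far → 5; minimax = -1.
-2 ≠ -1, so there is no saddle point; optimal play is mixed.
Let the kicker play Left with probability p. Expected payoff against Near: (-1)p + (-2)(1−p) = p − 2; against Far: (-4)p + 5(1−p) = −9p + 5.
Setting these equal: p − 2 = −9p + 5 ⇒ 10p = 7 ⇒ p = 7/10, and the value is (1)·(7/10) − 2 = -13/10.
For the keeper: with q = P(Near), equating Left's and Right's payoffs gives 3q − 4 = −7q + 5 ⇒ q = 9/10.

9/10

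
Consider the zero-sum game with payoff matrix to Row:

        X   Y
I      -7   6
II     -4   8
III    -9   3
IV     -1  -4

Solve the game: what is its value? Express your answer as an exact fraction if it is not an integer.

-8/5

Row minima: I → -7, II → -4, III → -9, IV → -4; maximin = -4.
Column maxima: X → -1, Y → 8; minimax = -1.
-4 ≠ -1, so there is no saddle point; optimal play is mixed.
I is strictly dominated by II, so Row never plays it.
III is strictly dominated by II, so Row never plays it.
On the remaining 2×2 (II, IV vs X, Y):
Let Row play II with probability p. Expected payoff against X: (-4)p + (-1)(1−p) = −3p − 1; against Y: 8p + (-4)(1−p) = 12p − 4.
Setting these equal: −3p − 1 = 12p − 4 ⇒ −15p = -3 ⇒ p = 1/5, and the value is (-3)·(1/5) − 1 = -8/5.
For Column: with q = P(X), equating II's and IV's payoffs gives −12q + 8 = 3q − 4 ⇒ q = 4/5.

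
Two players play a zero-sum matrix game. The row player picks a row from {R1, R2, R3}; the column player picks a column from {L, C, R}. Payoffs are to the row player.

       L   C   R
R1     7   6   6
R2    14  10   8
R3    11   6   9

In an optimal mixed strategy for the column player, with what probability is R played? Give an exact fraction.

Row minima: R1 → 6, R2 → 8, R3 → 6; maximin = 8.
Column maxima: L → 14, C → 10, R → 9; minimax = 9.
8 ≠ 9, so there is no saddle point; optimal play is mixed.
R1 is strictly dominated by R2, so the row player never plays it.
L is strictly dominated by C (it gives the row player strictly more in every row), so the column player never plays it.
On the remaining 2×2 (R2, R3 vs C, R):
Let the row player play R2 with probability p. Expected payoff against C: 10p + 6(1−p) = 4p + 6; against R: 8p + 9(1−p) = −p + 9.
Setting these equal: 4p + 6 = −p + 9 ⇒ 5p = 3 ⇒ p = 3/5, and the value is (4)·(3/5) + 6 = 42/5.
For the column player: with q = P(C), equating R2's and R3's payoffs gives 2q + 8 = −3q + 9 ⇒ q = 1/5.

4/5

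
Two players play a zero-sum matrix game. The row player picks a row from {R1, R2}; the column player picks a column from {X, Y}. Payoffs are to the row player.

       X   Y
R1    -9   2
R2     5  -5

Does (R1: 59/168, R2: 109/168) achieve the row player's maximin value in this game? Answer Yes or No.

No

Against X this mix gives (59/168)·(-9) + (109/168)·5 = 1/12.
Against Y this mix gives (59/168)·2 + (109/168)·(-5) = -61/24.
The column player will play Y, holding the row player to -61/24. Shifting weight toward the row that does better against Y would raise this floor (the equalizing mix achieves -5/3 against both Y and X), so the proposed strategy is not optimal.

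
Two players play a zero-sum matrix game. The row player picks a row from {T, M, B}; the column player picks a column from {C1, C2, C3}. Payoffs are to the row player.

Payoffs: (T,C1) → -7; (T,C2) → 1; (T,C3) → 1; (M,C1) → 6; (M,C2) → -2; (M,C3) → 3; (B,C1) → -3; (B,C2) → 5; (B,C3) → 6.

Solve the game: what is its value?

Row minima: T → -7, M → -2, B → -3; maximin = -2.
Column maxima: C1 → 6, C2 → 5, C3 → 6; minimax = 5.
-2 ≠ 5, so there is no saddle point; optimal play is mixed.
T is strictly dominated by B, so the row player never plays it.
With T eliminated, C3 is strictly dominated by C2 (it gives the row player strictly more in every remaining row), so the column player never plays it.
On the remaining 2×2 (M, B vs C1, C2):
Let the row player play M with probability p. Expected payoff against C1: 6p + (-3)(1−p) = 9p − 3; against C2: (-2)p + 5(1−p) = −7p + 5.
Setting these equal: 9p − 3 = −7p + 5 ⇒ 16p = 8 ⇒ p = 1/2, and the value is (9)·(1/2) − 3 = 3/2.
For the column player: with q = P(C1), equating M's and B's payoffs gives 8q − 2 = −8q + 5 ⇒ q = 7/16.

3/2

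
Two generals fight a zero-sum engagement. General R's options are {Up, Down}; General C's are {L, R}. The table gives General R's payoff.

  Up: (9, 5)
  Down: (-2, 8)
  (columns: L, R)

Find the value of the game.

41/7

Row minima: Up → 5, Down → -2; maximin = 5.
Column maxima: L → 9, R → 8; minimax = 8.
5 ≠ 8, so there is no saddle point; optimal play is mixed.
Let General R play Up with probability p. Expected payoff against L: 9p + (-2)(1−p) = 11p − 2; against R: 5p + 8(1−p) = −3p + 8.
Setting these equal: 11p − 2 = −3p + 8 ⇒ 14p = 10 ⇒ p = 5/7, and the value is (11)·(5/7) − 2 = 41/7.
For General C: with q = P(L), equating Up's and Down's payoffs gives 4q + 5 = −10q + 8 ⇒ q = 3/14.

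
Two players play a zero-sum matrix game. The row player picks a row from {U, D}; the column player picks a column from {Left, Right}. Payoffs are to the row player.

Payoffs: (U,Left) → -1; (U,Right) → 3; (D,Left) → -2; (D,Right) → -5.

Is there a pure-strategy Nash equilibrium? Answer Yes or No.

Row minima: U → -1, D → -5; maximin = -1.
Column maxima: Left → -1, Right → 3; minimax = -1.
maximin = minimax = -1, so a saddle point exists.

Yes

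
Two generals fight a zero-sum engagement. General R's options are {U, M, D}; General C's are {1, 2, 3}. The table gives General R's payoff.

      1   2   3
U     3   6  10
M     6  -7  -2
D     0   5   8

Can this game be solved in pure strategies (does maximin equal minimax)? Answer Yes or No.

Row minima: U → 3, M → -7, D → 0; maximin = 3.
Column maxima: 1 → 6, 2 → 6, 3 → 10; minimax = 6.
3 ≠ 6, so no pure-strategy equilibrium exists.

No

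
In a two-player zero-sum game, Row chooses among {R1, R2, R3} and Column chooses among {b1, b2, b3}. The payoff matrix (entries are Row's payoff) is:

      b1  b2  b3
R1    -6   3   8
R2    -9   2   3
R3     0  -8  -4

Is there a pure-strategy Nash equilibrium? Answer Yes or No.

Row minima: R1 → -6, R2 → -9, R3 → -8; maximin = -6.
Column maxima: b1 → 0, b2 → 3, b3 → 8; minimax = 0.
-6 ≠ 0, so no pure-strategy equilibrium exists.

No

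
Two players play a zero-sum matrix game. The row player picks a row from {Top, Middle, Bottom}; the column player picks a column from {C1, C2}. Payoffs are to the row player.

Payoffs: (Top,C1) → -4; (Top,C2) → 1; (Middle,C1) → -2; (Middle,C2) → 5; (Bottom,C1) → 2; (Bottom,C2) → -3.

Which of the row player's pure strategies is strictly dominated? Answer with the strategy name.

Top

Middle gives a strictly higher payoff than Top against every column: -2 > -4, 5 > 1.
So Top is strictly dominated and the row player never plays it.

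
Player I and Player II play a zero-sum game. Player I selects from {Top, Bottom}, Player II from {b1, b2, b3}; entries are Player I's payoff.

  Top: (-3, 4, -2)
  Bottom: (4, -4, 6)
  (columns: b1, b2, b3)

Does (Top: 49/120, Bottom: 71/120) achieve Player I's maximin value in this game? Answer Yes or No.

Against b1 this mix gives (49/120)·(-3) + (71/120)·4 = 137/120.
Against b2 this mix gives (49/120)·4 + (71/120)·(-4) = -11/15.
Against b3 this mix gives (49/120)·(-2) + (71/120)·6 = 41/15.
Player II will play b2, holding Player I to -11/15. Shifting weight toward the row that does better against b2 would raise this floor (the equalizing mix achieves 4/15 against both b2 and b1), so the proposed strategy is not optimal.

No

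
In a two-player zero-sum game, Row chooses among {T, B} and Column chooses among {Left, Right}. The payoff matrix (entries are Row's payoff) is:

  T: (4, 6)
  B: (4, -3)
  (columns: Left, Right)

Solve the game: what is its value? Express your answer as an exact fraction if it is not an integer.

4

Row minima: T → 4, B → -3; maximin = 4.
Column maxima: Left → 4, Right → 6; minimax = 4.
Since maximin = minimax = 4, there is a saddle point and the value is 4.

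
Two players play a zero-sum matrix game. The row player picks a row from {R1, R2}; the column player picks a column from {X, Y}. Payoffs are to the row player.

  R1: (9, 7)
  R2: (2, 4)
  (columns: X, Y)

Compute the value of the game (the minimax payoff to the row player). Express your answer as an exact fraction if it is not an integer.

7

Row minima: R1 → 7, R2 → 2; maximin = 7.
Column maxima: X → 9, Y → 7; minimax = 7.
Since maximin = minimax = 7, there is a saddle point and the value is 7.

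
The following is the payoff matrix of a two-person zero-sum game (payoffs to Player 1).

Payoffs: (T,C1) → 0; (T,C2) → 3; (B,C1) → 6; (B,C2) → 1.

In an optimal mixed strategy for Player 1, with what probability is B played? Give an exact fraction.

Row minima: T → 0, B → 1; maximin = 1.
Column maxima: C1 → 6, C2 → 3; minimax = 3.
1 ≠ 3, so there is no saddle point; optimal play is mixed.
Let Player 1 play T with probability p. Expected payoff against C1: 0p + 6(1−p) = −6p + 6; against C2: 3p + 1(1−p) = 2p + 1.
Setting these equal: −6p + 6 = 2p + 1 ⇒ −8p = -5 ⇒ p = 5/8, and the value is (-6)·(5/8) + 6 = 9/4.
For Player 2: with q = P(C1), equating T's and B's payoffs gives −3q + 3 = 5q + 1 ⇒ q = 1/4.

3/8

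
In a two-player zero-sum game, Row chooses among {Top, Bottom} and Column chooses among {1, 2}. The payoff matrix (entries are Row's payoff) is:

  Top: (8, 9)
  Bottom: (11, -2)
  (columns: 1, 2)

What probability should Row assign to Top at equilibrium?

13/14

Row minima: Top → 8, Bottom → -2; maximin = 8.
Column maxima: 1 → 11, 2 → 9; minimax = 9.
8 ≠ 9, so there is no saddle point; optimal play is mixed.
Let Row play Top with probability p. Expected payoff against 1: 8p + 11(1−p) = −3p + 11; against 2: 9p + (-2)(1−p) = 11p − 2.
Setting these equal: −3p + 11 = 11p − 2 ⇒ −14p = -13 ⇒ p = 13/14, and the value is (-3)·(13/14) + 11 = 115/14.
For Column: with q = P(1), equating Top's and Bottom's payoffs gives −q + 9 = 13q − 2 ⇒ q = 11/14.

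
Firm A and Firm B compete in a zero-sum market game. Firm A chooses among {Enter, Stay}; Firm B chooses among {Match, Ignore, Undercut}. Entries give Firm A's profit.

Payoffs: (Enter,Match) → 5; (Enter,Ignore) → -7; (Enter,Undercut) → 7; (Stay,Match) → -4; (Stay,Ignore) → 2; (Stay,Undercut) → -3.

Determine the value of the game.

Row minima: Enter → -7, Stay → -4; maximin = -4.
Column maxima: Match → 5, Ignore → 2, Undercut → 7; minimax = 2.
-4 ≠ 2, so there is no saddle point; optimal play is mixed.
Undercut is strictly dominated by Match (it gives Firm A strictly more in every row), so Firm B never plays it.
On the remaining 2×2 (Enter, Stay vs Match, Ignore):
Let Firm A play Enter with probability p. Expected payoff against Match: 5p + (-4)(1−p) = 9p − 4; against Ignore: (-7)p + 2(1−p) = −9p + 2.
Setting these equal: 9p − 4 = −9p + 2 ⇒ 18p = 6 ⇒ p = 1/3, and the value is (9)·(1/3) − 4 = -1.
For Firm B: with q = P(Match), equating Enter's and Stay's payoffs gives 12q − 7 = −6q + 2 ⇒ q = 1/2.

-1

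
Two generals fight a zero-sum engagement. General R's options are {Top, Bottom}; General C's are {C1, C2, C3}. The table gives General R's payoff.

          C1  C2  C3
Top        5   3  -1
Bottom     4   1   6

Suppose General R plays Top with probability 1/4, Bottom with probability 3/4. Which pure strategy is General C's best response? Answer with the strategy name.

If General C plays C1, General R's expected payoff is (1/4)·5 + (3/4)·4 = 17/4.
If General C plays C2, General R's expected payoff is (1/4)·3 + (3/4)·1 = 3/2.
If General C plays C3, General R's expected payoff is (1/4)·(-1) + (3/4)·6 = 17/4.
General C minimizes General R's payoff; the smallest is 3/2, so the best response is C2.

C2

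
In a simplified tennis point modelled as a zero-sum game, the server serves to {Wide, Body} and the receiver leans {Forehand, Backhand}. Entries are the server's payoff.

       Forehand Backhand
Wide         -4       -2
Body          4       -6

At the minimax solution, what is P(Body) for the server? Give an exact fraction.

Row minima: Wide → -4, Body → -6; maximin = -4.
Column maxima: Forehand → 4, Backhand → -2; minimax = -2.
-4 ≠ -2, so there is no saddle point; optimal play is mixed.
Let the server play Wide with probability p. Expected payoff against Forehand: (-4)p + 4(1−p) = −8p + 4; against Backhand: (-2)p + (-6)(1−p) = 4p − 6.
Setting these equal: −8p + 4 = 4p − 6 ⇒ −12p = -10 ⇒ p = 5/6, and the value is (-8)·(5/6) + 4 = -8/3.
For the receiver: with q = P(Forehand), equating Wide's and Body's payoffs gives −2q − 2 = 10q − 6 ⇒ q = 1/3.

1/6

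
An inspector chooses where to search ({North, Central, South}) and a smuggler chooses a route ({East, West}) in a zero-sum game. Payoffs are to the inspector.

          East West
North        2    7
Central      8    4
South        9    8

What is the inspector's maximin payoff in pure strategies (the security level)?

Row minima: North → 2, Central → 4, South → 8.
The best of these is 8.

8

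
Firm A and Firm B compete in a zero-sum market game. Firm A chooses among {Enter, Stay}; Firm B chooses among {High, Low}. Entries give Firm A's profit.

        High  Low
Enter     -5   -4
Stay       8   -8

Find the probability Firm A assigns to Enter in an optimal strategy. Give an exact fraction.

16/17

Row minima: Enter → -5, Stay → -8; maximin = -5.
Column maxima: High → 8, Low → -4; minimax = -4.
-5 ≠ -4, so there is no saddle point; optimal play is mixed.
Let Firm A play Enter with probability p. Expected payoff against High: (-5)p + 8(1−p) = −13p + 8; against Low: (-4)p + (-8)(1−p) = 4p − 8.
Setting these equal: −13p + 8 = 4p − 8 ⇒ −17p = -16 ⇒ p = 16/17, and the value is (-13)·(16/17) + 8 = -72/17.
For Firm B: with q = P(High), equating Enter's and Stay's payoffs gives −q − 4 = 16q − 8 ⇒ q = 4/17.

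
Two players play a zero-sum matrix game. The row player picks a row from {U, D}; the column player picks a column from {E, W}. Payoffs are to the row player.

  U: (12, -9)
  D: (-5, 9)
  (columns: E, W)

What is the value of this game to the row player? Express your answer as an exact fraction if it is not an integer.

9/5

Row minima: U → -9, D → -5; maximin = -5.
Column maxima: E → 12, W → 9; minimax = 9.
-5 ≠ 9, so there is no saddle point; optimal play is mixed.
Let the row player play U with probability p. Expected payoff against E: 12p + (-5)(1−p) = 17p − 5; against W: (-9)p + 9(1−p) = −18p + 9.
Setting these equal: 17p − 5 = −18p + 9 ⇒ 35p = 14 ⇒ p = 2/5, and the value is (17)·(2/5) − 5 = 9/5.
For the column player: with q = P(E), equating U's and D's payoffs gives 21q − 9 = −14q + 9 ⇒ q = 18/35.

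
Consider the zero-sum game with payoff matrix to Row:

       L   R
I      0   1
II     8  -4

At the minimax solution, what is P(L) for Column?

Row minima: I → 0, II → -4; maximin = 0.
Column maxima: L → 8, R → 1; minimax = 1.
0 ≠ 1, so there is no saddle point; optimal play is mixed.
Let Row play I with probability p. Expected payoff against L: 0p + 8(1−p) = −8p + 8; against R: 1p + (-4)(1−p) = 5p − 4.
Setting these equal: −8p + 8 = 5p − 4 ⇒ −13p = -12 ⇒ p = 12/13, and the value is (-8)·(12/13) + 8 = 8/13.
For Column: with q = P(L), equating I's and II's payoffs gives −q + 1 = 12q − 4 ⇒ q = 5/13.

5/13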